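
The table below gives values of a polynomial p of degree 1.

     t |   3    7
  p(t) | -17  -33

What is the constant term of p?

Write p(t) = at + b. Substituting each data point gives a linear system:
  3a + b = -17
  7a + b = -33
Solving the system yields a = -4, b = -5.
So p(t) = -4t - 5.
The constant term is -5.

-5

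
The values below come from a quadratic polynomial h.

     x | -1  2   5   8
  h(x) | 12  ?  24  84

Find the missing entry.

0

On equispaced nodes a degree-2 polynomial has vanishing third forward difference, so
  - h(-1) + 3·h(2) - 3·h(5) + h(8) = 0.
Substituting the known values and solving for h(2):
  3·h(2) = 0
  h(2) = 0.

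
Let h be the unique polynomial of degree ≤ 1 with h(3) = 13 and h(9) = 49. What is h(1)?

1

Write h(x) = ax + b. Substituting each data point gives a linear system:
  3a + b = 13
  9a + b = 49
Solving the system yields a = 6, b = -5.
So h(x) = 6x - 5.
Then h(1) = 1.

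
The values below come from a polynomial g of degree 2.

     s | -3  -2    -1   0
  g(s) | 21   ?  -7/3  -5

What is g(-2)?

On equispaced nodes a degree-2 polynomial has vanishing third forward difference, so
  - g(-3) + 3·g(-2) - 3·g(-1) + g(0) = 0.
Substituting the known values and solving for g(-2):
  3·g(-2) = 19
  g(-2) = 19/3.

19/3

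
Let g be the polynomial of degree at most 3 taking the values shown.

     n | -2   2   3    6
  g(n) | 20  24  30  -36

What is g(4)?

Using the Lagrange interpolation formula with nodes -2, 2, 3, 6:
  L_0(n) = (n - 2)(n - 3)(n - 6) / -160
  L_1(n) = (n + 2)(n - 3)(n - 6) / 16
  L_2(n) = (n + 2)(n - 2)(n - 6) / -15
  L_3(n) = (n + 2)(n - 2)(n - 3) / 96
Then g(n) = 20·L_0(n) + 24·L_1(n) + 30·L_2(n) - 36·L_3(n).
Expanding and collecting terms gives g(n) = -n^3 + 4n^2 + 5n + 6.
Evaluating at n = 4: g(4) = 26.

26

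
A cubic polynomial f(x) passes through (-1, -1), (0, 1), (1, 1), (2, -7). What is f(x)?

Using the Lagrange interpolation formula with nodes -1, 0, 1, 2:
  L_0(x) = x(x - 1)(x - 2) / -6
  L_1(x) = (x + 1)(x - 1)(x - 2) / 2
  L_2(x) = (x + 1)x(x - 2) / -2
  L_3(x) = (x + 1)x(x - 1) / 6
Then f(x) = -1·L_0(x) + 1·L_1(x) + 1·L_2(x) - 7·L_3(x).
Expanding and collecting terms gives f(x) = -x³ - x² + 2x + 1.
Check: f(0) = 1. ✓

f(x) = -x^3 - x^2 + 2x + 1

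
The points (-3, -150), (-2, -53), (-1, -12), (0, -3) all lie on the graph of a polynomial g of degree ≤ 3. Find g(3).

Using the Lagrange interpolation formula with nodes -3, -2, -1, 0:
  L_0(n) = (n + 2)(n + 1)n / -6
  L_1(n) = (n + 3)(n + 1)n / 2
  L_2(n) = (n + 3)(n + 2)n / -2
  L_3(n) = (n + 3)(n + 2)(n + 1) / 6
Then g(n) = -150·L_0(n) - 53·L_1(n) - 12·L_2(n) - 3·L_3(n).
Expanding and collecting terms gives g(n) = 4n^3 - 4n^2 + n - 3.
Evaluating at n = 3: g(3) = 72.

72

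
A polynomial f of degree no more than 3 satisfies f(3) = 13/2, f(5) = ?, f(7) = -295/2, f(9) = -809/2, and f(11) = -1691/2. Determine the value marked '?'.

On equispaced nodes a degree-3 polynomial has vanishing fourth forward difference, so
  f(3) - 4·f(5) + 6·f(7) - 4·f(9) + f(11) = 0.
Substituting the known values and solving for f(5):
  -4·f(5) = 106
  f(5) = -53/2.

-53/2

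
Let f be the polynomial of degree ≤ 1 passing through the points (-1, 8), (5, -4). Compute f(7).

Using the Lagrange interpolation formula with nodes -1, 5:
  L_0(s) = (s - 5) / -6
  L_1(s) = (s + 1) / 6
Then f(s) = 8·L_0(s) - 4·L_1(s).
Expanding and collecting terms gives f(s) = -2s + 6.
Evaluating at s = 7: f(7) = -8.

-8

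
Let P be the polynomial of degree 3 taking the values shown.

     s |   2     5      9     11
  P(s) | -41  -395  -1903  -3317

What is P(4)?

Write P(s) = as^3 + bs^2 + cs + d. Substituting each data point gives a linear system:
  8a + 4b + 2c + d = -41
  125a + 25b + 5c + d = -395
  729a + 81b + 9c + d = -1903
  1331a + 121b + 11c + d = -3317
Solving the system yields a = -2, b = -5, c = -5, d = 5.
So P(s) = -2s³ - 5s² - 5s + 5.
Then P(4) = -223.

-223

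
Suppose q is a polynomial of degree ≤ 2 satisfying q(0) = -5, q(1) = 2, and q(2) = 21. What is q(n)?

Write q(n) = an^2 + bn + c. Substituting each data point gives a linear system:
  c = -5
  a + b + c = 2
  4a + 2b + c = 21
Solving the system yields a = 6, b = 1, c = -5.
So q(n) = 6n^2 + n - 5.
Check: q(1) = 2. ✓

q(n) = 6n^2 + n - 5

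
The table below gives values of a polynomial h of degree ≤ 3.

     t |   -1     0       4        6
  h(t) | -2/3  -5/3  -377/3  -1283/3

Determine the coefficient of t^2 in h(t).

Write h(t) = at^3 + bt^2 + ct + d. Substituting each data point gives a linear system:
  -a + b - c + d = -2/3
  d = -5/3
  64a + 16b + 4c + d = -377/3
  216a + 36b + 6c + d = -1283/3
Solving the system yields a = -2, b = 0, c = 1, d = -5/3.
So h(t) = -2t^3 + t - 5/3.
The coefficient of t^2 is 0.

0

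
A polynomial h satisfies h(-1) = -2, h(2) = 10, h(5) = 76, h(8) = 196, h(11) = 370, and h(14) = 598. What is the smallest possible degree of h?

Forward differences of the values at s = -1, 2, 5, 8, 11, 14:
  h  : -2  10  76  196  370  598
  Δ  : 12  66  120  174  228
  Δ^2: 54  54  54  54
  Δ^3: 0  0  0
  Δ^4: 0  0
  Δ^5: 0
The second differences are constant (54) and nonzero, while all higher differences vanish, so the minimal degree is 2.

2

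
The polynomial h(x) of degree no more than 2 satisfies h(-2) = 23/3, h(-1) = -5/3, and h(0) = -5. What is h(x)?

h(x) = 3x^2 - (1/3)x - 5

Write h(x) = ax^2 + bx + c. Substituting each data point gives a linear system:
  4a - 2b + c = 23/3
  a - b + c = -5/3
  c = -5
Solving the system yields a = 3, b = -1/3, c = -5.
So h(x) = 3x² - (1/3)x - 5.
Check: h(-1) = -5/3. ✓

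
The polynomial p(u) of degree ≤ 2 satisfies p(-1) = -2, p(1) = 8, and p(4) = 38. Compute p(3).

26

Using the Lagrange interpolation formula with nodes -1, 1, 4:
  L_0(u) = (u - 1)(u - 4) / 10
  L_1(u) = (u + 1)(u - 4) / -6
  L_2(u) = (u + 1)(u - 1) / 15
Then p(u) = -2·L_0(u) + 8·L_1(u) + 38·L_2(u).
Expanding and collecting terms gives p(u) = u^2 + 5u + 2.
Evaluating at u = 3: p(3) = 26.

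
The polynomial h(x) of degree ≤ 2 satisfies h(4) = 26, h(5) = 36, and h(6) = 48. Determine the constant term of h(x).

Write h(x) = ax^2 + bx + c. Substituting each data point gives a linear system:
  16a + 4b + c = 26
  25a + 5b + c = 36
  36a + 6b + c = 48
Solving the system yields a = 1, b = 1, c = 6.
So h(x) = x^2 + x + 6.
The constant term is 6.

6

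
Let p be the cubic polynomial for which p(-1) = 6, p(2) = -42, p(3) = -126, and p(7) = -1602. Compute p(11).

Using the Lagrange interpolation formula with nodes -1, 2, 3, 7:
  L_0(x) = (x - 2)(x - 3)(x - 7) / -96
  L_1(x) = (x + 1)(x - 3)(x - 7) / 15
  L_2(x) = (x + 1)(x - 2)(x - 7) / -16
  L_3(x) = (x + 1)(x - 2)(x - 3) / 160
Then p(x) = 6·L_0(x) - 42·L_1(x) - 126·L_2(x) - 1602·L_3(x).
Expanding and collecting terms gives p(x) = -5x^3 + 3x^2 - 4x - 6.
Evaluating at x = 11: p(11) = -6342.

-6342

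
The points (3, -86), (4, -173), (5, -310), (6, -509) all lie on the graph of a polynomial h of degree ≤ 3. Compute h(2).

-37

Write h(x) = ax^3 + bx^2 + cx + d. Substituting each data point gives a linear system:
  27a + 9b + 3c + d = -86
  64a + 16b + 4c + d = -173
  125a + 25b + 5c + d = -310
  216a + 36b + 6c + d = -509
Solving the system yields a = -2, b = -1, c = -6, d = -5.
So h(x) = -2x^3 - x^2 - 6x - 5.
Then h(2) = -37.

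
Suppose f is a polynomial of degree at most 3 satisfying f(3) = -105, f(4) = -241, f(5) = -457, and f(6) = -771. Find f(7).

-1201

Forward differences of the values at t = 3, 4, 5, 6:
  f  : -105  -241  -457  -771
  Δ  : -136  -216  -314
  Δ^2: -80  -98
  Δ^3: -18
The third differences are constant, confirming degree 3.
Interpolating (Newton forward form) and evaluating at t = 7 gives f(7) = -1201.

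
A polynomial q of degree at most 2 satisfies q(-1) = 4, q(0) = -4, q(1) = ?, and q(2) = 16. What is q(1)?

On equispaced nodes a degree-2 polynomial has vanishing third forward difference, so
  - q(-1) + 3·q(0) - 3·q(1) + q(2) = 0.
Substituting the known values and solving for q(1):
  -3·q(1) = 0
  q(1) = 0.

0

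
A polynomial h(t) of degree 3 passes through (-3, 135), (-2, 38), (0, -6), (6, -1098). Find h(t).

h(t) = -5t^3 - 2t - 6

Write h(t) = at^3 + bt^2 + ct + d. Substituting each data point gives a linear system:
  -27a + 9b - 3c + d = 135
  -8a + 4b - 2c + d = 38
  d = -6
  216a + 36b + 6c + d = -1098
Solving the system yields a = -5, b = 0, c = -2, d = -6.
So h(t) = -5t^3 - 2t - 6.
Check: h(0) = -6. ✓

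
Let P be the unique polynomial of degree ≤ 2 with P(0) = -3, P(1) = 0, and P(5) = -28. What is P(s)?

Write P(s) = as^2 + bs + c. Substituting each data point gives a linear system:
  c = -3
  a + b + c = 0
  25a + 5b + c = -28
Solving the system yields a = -2, b = 5, c = -3.
So P(s) = -2s^2 + 5s - 3.
Check: P(0) = -3. ✓

P(s) = -2s^2 + 5s - 3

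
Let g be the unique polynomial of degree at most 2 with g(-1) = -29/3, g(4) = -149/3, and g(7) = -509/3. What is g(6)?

-365/3

Using the Lagrange interpolation formula with nodes -1, 4, 7:
  L_0(t) = (t - 4)(t - 7) / 40
  L_1(t) = (t + 1)(t - 7) / -15
  L_2(t) = (t + 1)(t - 4) / 24
Then g(t) = -29/3·L_0(t) - 149/3·L_1(t) - 509/3·L_2(t).
Expanding and collecting terms gives g(t) = -4t^2 + 4t - 5/3.
Evaluating at t = 6: g(6) = -365/3.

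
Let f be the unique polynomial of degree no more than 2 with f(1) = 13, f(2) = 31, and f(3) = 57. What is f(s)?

f(s) = 4s^2 + 6s + 3

Using the Lagrange interpolation formula with nodes 1, 2, 3:
  L_0(s) = (s - 2)(s - 3) / 2
  L_1(s) = (s - 1)(s - 3) / -1
  L_2(s) = (s - 1)(s - 2) / 2
Then f(s) = 13·L_0(s) + 31·L_1(s) + 57·L_2(s).
Expanding and collecting terms gives f(s) = 4s^2 + 6s + 3.
Check: f(3) = 57. ✓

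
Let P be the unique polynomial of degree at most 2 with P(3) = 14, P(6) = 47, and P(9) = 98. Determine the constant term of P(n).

Write P(n) = an^2 + bn + c. Substituting each data point gives a linear system:
  9a + 3b + c = 14
  36a + 6b + c = 47
  81a + 9b + c = 98
Solving the system yields a = 1, b = 2, c = -1.
So P(n) = n^2 + 2n - 1.
The constant term is -1.

-1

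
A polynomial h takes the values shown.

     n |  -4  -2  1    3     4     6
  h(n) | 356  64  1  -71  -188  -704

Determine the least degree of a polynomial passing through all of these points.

Divided differences on the nodes -4, -2, 1, 3, 4, 6:
  order 0: 356  64  1  -71  -188  -704
  order 1: -146  -21  -36  -117  -258
  order 2: 25  -3  -27  -47
  order 3: -4  -4  -4
  order 4: 0  0
  order 5: 0
The order-3 divided differences are all -4 (nonzero) and every higher order vanishes, so the data lies on a polynomial of degree exactly 3.

3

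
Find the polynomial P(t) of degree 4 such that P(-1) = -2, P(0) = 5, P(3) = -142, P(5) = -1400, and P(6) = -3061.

P(t) = -3t^4 + 4t^3 - t^2 - t + 5

Write P(t) = at^4 + bt^3 + ct^2 + dt + e. Substituting each data point gives a linear system:
  a - b + c - d + e = -2
  e = 5
  81a + 27b + 9c + 3d + e = -142
  625a + 125b + 25c + 5d + e = -1400
  1296a + 216b + 36c + 6d + e = -3061
Solving the system yields a = -3, b = 4, c = -1, d = -1, e = 5.
So P(t) = -3t^4 + 4t^3 - t^2 - t + 5.
Check: P(3) = -142. ✓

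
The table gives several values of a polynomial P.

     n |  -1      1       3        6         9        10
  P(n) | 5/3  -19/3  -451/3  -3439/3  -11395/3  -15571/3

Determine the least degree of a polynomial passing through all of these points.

Divided differences on the nodes -1, 1, 3, 6, 9, 10:
  order 0: 5/3  -19/3  -451/3  -3439/3  -11395/3  -15571/3
  order 1: -4  -72  -332  -884  -1392
  order 2: -17  -52  -92  -127
  order 3: -5  -5  -5
  order 4: 0  0
  order 5: 0
The order-3 divided differences are all -5 (nonzero) and every higher order vanishes, so the data lies on a polynomial of degree exactly 3.

3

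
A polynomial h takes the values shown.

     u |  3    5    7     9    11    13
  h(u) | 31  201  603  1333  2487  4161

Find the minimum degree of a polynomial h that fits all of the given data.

Forward differences of the values at u = 3, 5, 7, 9, 11, 13:
  h  : 31  201  603  1333  2487  4161
  Δ  : 170  402  730  1154  1674
  Δ^2: 232  328  424  520
  Δ^3: 96  96  96
  Δ^4: 0  0
  Δ^5: 0
The third differences are constant (96) and nonzero, while all higher differences vanish, so the minimal degree is 3.

3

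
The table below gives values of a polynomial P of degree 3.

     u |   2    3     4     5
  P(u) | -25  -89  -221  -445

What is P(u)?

P(u) = -4u^3 + 2u^2 + 2u - 5

Write P(u) = au^3 + bu^2 + cu + d. Substituting each data point gives a linear system:
  8a + 4b + 2c + d = -25
  27a + 9b + 3c + d = -89
  64a + 16b + 4c + d = -221
  125a + 25b + 5c + d = -445
Solving the system yields a = -4, b = 2, c = 2, d = -5.
So P(u) = -4u^3 + 2u^2 + 2u - 5.
Check: P(2) = -25. ✓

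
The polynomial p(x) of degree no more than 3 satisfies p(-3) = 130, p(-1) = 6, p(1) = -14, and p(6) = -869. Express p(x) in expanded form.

p(x) = -4x^3 + x^2 - 6x - 5

Write p(x) = ax^3 + bx^2 + cx + d. Substituting each data point gives a linear system:
  -27a + 9b - 3c + d = 130
  -a + b - c + d = 6
  a + b + c + d = -14
  216a + 36b + 6c + d = -869
Solving the system yields a = -4, b = 1, c = -6, d = -5.
So p(x) = -4x³ + x² - 6x - 5.
Check: p(1) = -14. ✓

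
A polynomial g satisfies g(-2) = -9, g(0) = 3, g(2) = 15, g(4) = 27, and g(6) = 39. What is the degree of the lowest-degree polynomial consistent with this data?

1

Forward differences of the values at x = -2, 0, 2, 4, 6:
  g  : -9  3  15  27  39
  Δ  : 12  12  12  12
  Δ^2: 0  0  0
  Δ^3: 0  0
  Δ^4: 0
The first differences are constant (12) and nonzero, while all higher differences vanish, so the minimal degree is 1.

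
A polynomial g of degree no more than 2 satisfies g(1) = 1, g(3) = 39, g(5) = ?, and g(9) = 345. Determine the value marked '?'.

109

The 3 known points determine the degree-2 polynomial uniquely.
Write g(t) = at^2 + bt + c. Substituting each data point gives a linear system:
  a + b + c = 1
  9a + 3b + c = 39
  81a + 9b + c = 345
Solving the system yields a = 4, b = 3, c = -6.
So g(t) = 4t^2 + 3t - 6.
Then g(5) = 109.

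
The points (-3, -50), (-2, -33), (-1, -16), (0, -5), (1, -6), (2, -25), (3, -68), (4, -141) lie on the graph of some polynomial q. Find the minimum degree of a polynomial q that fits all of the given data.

3

Forward differences of the values at x = -3, -2, -1, 0, 1, 2, 3, 4:
  q  : -50  -33  -16  -5  -6  -25  -68  -141
  Δ  : 17  17  11  -1  -19  -43  -73
  Δ^2: 0  -6  -12  -18  -24  -30
  Δ^3: -6  -6  -6  -6  -6
  Δ^4: 0  0  0  0
  Δ^5: 0  0  0
  Δ^6: 0  0
  Δ^7: 0
The third differences are constant (-6) and nonzero, while all higher differences vanish, so the minimal degree is 3.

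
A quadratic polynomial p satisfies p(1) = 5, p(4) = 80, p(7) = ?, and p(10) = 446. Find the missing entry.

The 3 known points determine the degree-2 polynomial uniquely.
Write p(t) = at^2 + bt + c. Substituting each data point gives a linear system:
  a + b + c = 5
  16a + 4b + c = 80
  100a + 10b + c = 446
Solving the system yields a = 4, b = 5, c = -4.
So p(t) = 4t^2 + 5t - 4.
Then p(7) = 227.

227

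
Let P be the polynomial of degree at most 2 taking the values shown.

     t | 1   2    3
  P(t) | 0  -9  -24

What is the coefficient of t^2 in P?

Write P(t) = at^2 + bt + c. Substituting each data point gives a linear system:
  a + b + c = 0
  4a + 2b + c = -9
  9a + 3b + c = -24
Solving the system yields a = -3, b = 0, c = 3.
So P(t) = -3t^2 + 3.
The leading coefficient is -3.

-3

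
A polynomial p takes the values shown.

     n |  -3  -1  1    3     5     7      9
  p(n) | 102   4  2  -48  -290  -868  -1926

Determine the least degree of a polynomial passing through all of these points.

3

Forward differences of the values at n = -3, -1, 1, 3, 5, 7, 9:
  p  : 102  4  2  -48  -290  -868  -1926
  Δ  : -98  -2  -50  -242  -578  -1058
  Δ^2: 96  -48  -192  -336  -480
  Δ^3: -144  -144  -144  -144
  Δ^4: 0  0  0
  Δ^5: 0  0
  Δ^6: 0
The third differences are constant (-144) and nonzero, while all higher differences vanish, so the minimal degree is 3.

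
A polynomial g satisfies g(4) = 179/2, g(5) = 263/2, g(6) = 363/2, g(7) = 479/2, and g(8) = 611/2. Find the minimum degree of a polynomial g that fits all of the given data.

Forward differences of the values at s = 4, 5, 6, 7, 8:
  g  : 179/2  263/2  363/2  479/2  611/2
  Δ  : 42  50  58  66
  Δ^2: 8  8  8
  Δ^3: 0  0
  Δ^4: 0
The second differences are constant (8) and nonzero, while all higher differences vanish, so the minimal degree is 2.

2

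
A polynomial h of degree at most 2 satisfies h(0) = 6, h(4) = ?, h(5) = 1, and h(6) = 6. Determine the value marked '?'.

-2

The 3 known points determine the degree-2 polynomial uniquely.
Write h(n) = an^2 + bn + c. Substituting each data point gives a linear system:
  c = 6
  25a + 5b + c = 1
  36a + 6b + c = 6
Solving the system yields a = 1, b = -6, c = 6.
So h(n) = n^2 - 6n + 6.
Then h(4) = -2.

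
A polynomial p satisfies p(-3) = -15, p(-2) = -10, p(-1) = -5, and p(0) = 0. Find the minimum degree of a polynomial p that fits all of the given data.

1

Forward differences of the values at t = -3, -2, -1, 0:
  p  : -15  -10  -5  0
  Δ  : 5  5  5
  Δ^2: 0  0
  Δ^3: 0
The first differences are constant (5) and nonzero, while all higher differences vanish, so the minimal degree is 1.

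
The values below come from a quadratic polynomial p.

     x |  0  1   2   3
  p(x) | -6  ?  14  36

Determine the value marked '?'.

On equispaced nodes a degree-2 polynomial has vanishing third forward difference, so
  - p(0) + 3·p(1) - 3·p(2) + p(3) = 0.
Substituting the known values and solving for p(1):
  3·p(1) = 0
  p(1) = 0.

0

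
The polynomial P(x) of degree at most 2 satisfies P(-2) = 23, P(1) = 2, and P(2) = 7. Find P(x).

Write P(x) = ax^2 + bx + c. Substituting each data point gives a linear system:
  4a - 2b + c = 23
  a + b + c = 2
  4a + 2b + c = 7
Solving the system yields a = 3, b = -4, c = 3.
So P(x) = 3x² - 4x + 3.
Check: P(-2) = 23. ✓

P(x) = 3x^2 - 4x + 3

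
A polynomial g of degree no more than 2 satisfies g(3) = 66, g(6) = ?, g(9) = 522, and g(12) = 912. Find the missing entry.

240

On equispaced nodes a degree-2 polynomial has vanishing third forward difference, so
  - g(3) + 3·g(6) - 3·g(9) + g(12) = 0.
Substituting the known values and solving for g(6):
  3·g(6) = 720
  g(6) = 240.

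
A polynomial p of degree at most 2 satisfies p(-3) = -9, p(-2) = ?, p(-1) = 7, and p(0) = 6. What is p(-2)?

The 3 known points determine the degree-2 polynomial uniquely.
Write p(n) = an^2 + bn + c. Substituting each data point gives a linear system:
  9a - 3b + c = -9
  a - b + c = 7
  c = 6
Solving the system yields a = -3, b = -4, c = 6.
So p(n) = -3n² - 4n + 6.
Then p(-2) = 2.

2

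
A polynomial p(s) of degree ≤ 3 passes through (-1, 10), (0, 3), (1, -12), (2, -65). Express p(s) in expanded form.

Using the Lagrange interpolation formula with nodes -1, 0, 1, 2:
  L_0(s) = s(s - 1)(s - 2) / -6
  L_1(s) = (s + 1)(s - 1)(s - 2) / 2
  L_2(s) = (s + 1)s(s - 2) / -2
  L_3(s) = (s + 1)s(s - 1) / 6
Then p(s) = 10·L_0(s) + 3·L_1(s) - 12·L_2(s) - 65·L_3(s).
Expanding and collecting terms gives p(s) = -5s^3 - 4s^2 - 6s + 3.
Check: p(0) = 3. ✓

p(s) = -5s^3 - 4s^2 - 6s + 3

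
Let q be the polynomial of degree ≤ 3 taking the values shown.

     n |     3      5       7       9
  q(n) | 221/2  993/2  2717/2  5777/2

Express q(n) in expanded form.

Write q(n) = an^3 + bn^2 + cn + d. Substituting each data point gives a linear system:
  27a + 9b + 3c + d = 221/2
  125a + 25b + 5c + d = 993/2
  343a + 49b + 7c + d = 2717/2
  729a + 81b + 9c + d = 5777/2
Solving the system yields a = 4, b = -1/2, c = 1, d = 4.
So q(n) = 4n³ - (1/2)n² + n + 4.
Check: q(7) = 2717/2. ✓

q(n) = 4n^3 - (1/2)n^2 + n + 4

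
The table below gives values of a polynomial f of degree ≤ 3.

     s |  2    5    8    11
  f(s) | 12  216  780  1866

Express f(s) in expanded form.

f(s) = s^3 + 5s^2 - 6s - 4

Using the Lagrange interpolation formula with nodes 2, 5, 8, 11:
  L_0(s) = (s - 5)(s - 8)(s - 11) / -162
  L_1(s) = (s - 2)(s - 8)(s - 11) / 54
  L_2(s) = (s - 2)(s - 5)(s - 11) / -54
  L_3(s) = (s - 2)(s - 5)(s - 8) / 162
Then f(s) = 12·L_0(s) + 216·L_1(s) + 780·L_2(s) + 1866·L_3(s).
Expanding and collecting terms gives f(s) = s³ + 5s² - 6s - 4.
Check: f(5) = 216. ✓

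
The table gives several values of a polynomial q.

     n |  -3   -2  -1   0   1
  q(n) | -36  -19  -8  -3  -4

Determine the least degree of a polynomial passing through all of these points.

Forward differences of the values at n = -3, -2, -1, 0, 1:
  q  : -36  -19  -8  -3  -4
  Δ  : 17  11  5  -1
  Δ^2: -6  -6  -6
  Δ^3: 0  0
  Δ^4: 0
The second differences are constant (-6) and nonzero, while all higher differences vanish, so the minimal degree is 2.

2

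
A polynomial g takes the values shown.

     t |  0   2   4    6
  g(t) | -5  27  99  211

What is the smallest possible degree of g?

Forward differences of the values at t = 0, 2, 4, 6:
  g  : -5  27  99  211
  Δ  : 32  72  112
  Δ^2: 40  40
  Δ^3: 0
The second differences are constant (40) and nonzero, while all higher differences vanish, so the minimal degree is 2.

2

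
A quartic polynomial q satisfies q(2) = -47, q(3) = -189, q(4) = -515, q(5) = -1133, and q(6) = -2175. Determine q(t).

q(t) = -t^4 - 4t^3 - t^2 + 4t - 3

Write q(t) = at^4 + bt^3 + ct^2 + dt + e. Substituting each data point gives a linear system:
  16a + 8b + 4c + 2d + e = -47
  81a + 27b + 9c + 3d + e = -189
  256a + 64b + 16c + 4d + e = -515
  625a + 125b + 25c + 5d + e = -1133
  1296a + 216b + 36c + 6d + e = -2175
Solving the system yields a = -1, b = -4, c = -1, d = 4, e = -3.
So q(t) = -t^4 - 4t^3 - t^2 + 4t - 3.
Check: q(2) = -47. ✓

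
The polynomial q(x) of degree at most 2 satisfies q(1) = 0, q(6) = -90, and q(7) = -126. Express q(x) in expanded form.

Write q(x) = ax^2 + bx + c. Substituting each data point gives a linear system:
  a + b + c = 0
  36a + 6b + c = -90
  49a + 7b + c = -126
Solving the system yields a = -3, b = 3, c = 0.
So q(x) = -3x² + 3x.
Check: q(6) = -90. ✓

q(x) = -3x^2 + 3x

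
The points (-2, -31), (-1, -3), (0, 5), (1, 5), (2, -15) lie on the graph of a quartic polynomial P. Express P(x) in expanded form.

Using the Lagrange interpolation formula with nodes -2, -1, 0, 1, 2:
  L_0(x) = (x + 1)x(x - 1)(x - 2) / 24
  L_1(x) = (x + 2)x(x - 1)(x - 2) / -6
  L_2(x) = (x + 2)(x + 1)(x - 1)(x - 2) / 4
  L_3(x) = (x + 2)(x + 1)x(x - 2) / -6
  L_4(x) = (x + 2)(x + 1)x(x - 1) / 24
Then P(x) = -31·L_0(x) - 3·L_1(x) + 5·L_2(x) + 5·L_3(x) - 15·L_4(x).
Expanding and collecting terms gives P(x) = -x^4 - 3x^2 + 4x + 5.
Check: P(2) = -15. ✓

P(x) = -x^4 - 3x^2 + 4x + 5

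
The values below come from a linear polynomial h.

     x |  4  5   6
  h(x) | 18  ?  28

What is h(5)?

On equispaced nodes a degree-1 polynomial has vanishing second forward difference, so
  h(4) - 2·h(5) + h(6) = 0.
Substituting the known values and solving for h(5):
  -2·h(5) = -46
  h(5) = 23.

23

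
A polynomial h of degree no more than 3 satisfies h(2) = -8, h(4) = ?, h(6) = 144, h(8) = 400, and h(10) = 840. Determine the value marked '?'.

On equispaced nodes a degree-3 polynomial has vanishing fourth forward difference, so
  h(2) - 4·h(4) + 6·h(6) - 4·h(8) + h(10) = 0.
Substituting the known values and solving for h(4):
  -4·h(4) = -96
  h(4) = 24.

24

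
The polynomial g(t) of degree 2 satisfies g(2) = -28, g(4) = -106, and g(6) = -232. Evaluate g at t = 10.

-628

Using the Lagrange interpolation formula with nodes 2, 4, 6:
  L_0(t) = (t - 4)(t - 6) / 8
  L_1(t) = (t - 2)(t - 6) / -4
  L_2(t) = (t - 2)(t - 4) / 8
Then g(t) = -28·L_0(t) - 106·L_1(t) - 232·L_2(t).
Expanding and collecting terms gives g(t) = -6t^2 - 3t + 2.
Evaluating at t = 10: g(10) = -628.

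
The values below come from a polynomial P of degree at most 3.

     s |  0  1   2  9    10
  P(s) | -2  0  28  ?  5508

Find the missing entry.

The 4 known points determine the degree-3 polynomial uniquely.
Write P(s) = as^3 + bs^2 + cs + d. Substituting each data point gives a linear system:
  d = -2
  a + b + c + d = 0
  8a + 4b + 2c + d = 28
  1000a + 100b + 10c + d = 5508
Solving the system yields a = 6, b = -5, c = 1, d = -2.
So P(s) = 6s^3 - 5s^2 + s - 2.
Then P(9) = 3976.

3976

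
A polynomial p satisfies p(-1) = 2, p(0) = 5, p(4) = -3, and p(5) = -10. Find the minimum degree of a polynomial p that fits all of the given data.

2

Divided differences on the nodes -1, 0, 4, 5:
  order 0: 2  5  -3  -10
  order 1: 3  -2  -7
  order 2: -1  -1
  order 3: 0
The order-2 divided differences are all -1 (nonzero) and every higher order vanishes, so the data lies on a polynomial of degree exactly 2.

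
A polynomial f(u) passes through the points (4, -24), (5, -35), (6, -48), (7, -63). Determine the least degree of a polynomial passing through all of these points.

Forward differences of the values at u = 4, 5, 6, 7:
  f  : -24  -35  -48  -63
  Δ  : -11  -13  -15
  Δ^2: -2  -2
  Δ^3: 0
The second differences are constant (-2) and nonzero, while all higher differences vanish, so the minimal degree is 2.

2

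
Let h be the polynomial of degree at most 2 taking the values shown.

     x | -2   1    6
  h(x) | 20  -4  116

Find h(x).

Write h(x) = ax^2 + bx + c. Substituting each data point gives a linear system:
  4a - 2b + c = 20
  a + b + c = -4
  36a + 6b + c = 116
Solving the system yields a = 4, b = -4, c = -4.
So h(x) = 4x^2 - 4x - 4.
Check: h(-2) = 20. ✓

h(x) = 4x^2 - 4x - 4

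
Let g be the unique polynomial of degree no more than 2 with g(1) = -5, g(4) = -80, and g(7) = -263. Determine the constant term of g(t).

Write g(t) = at^2 + bt + c. Substituting each data point gives a linear system:
  a + b + c = -5
  16a + 4b + c = -80
  49a + 7b + c = -263
Solving the system yields a = -6, b = 5, c = -4.
So g(t) = -6t² + 5t - 4.
The constant term is -4.

-4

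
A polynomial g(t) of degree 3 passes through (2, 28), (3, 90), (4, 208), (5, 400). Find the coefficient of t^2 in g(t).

1

Write g(t) = at^3 + bt^2 + ct + d. Substituting each data point gives a linear system:
  8a + 4b + 2c + d = 28
  27a + 9b + 3c + d = 90
  64a + 16b + 4c + d = 208
  125a + 25b + 5c + d = 400
Solving the system yields a = 3, b = 1, c = 0, d = 0.
So g(t) = 3t^3 + t^2.
The coefficient of t^2 is 1.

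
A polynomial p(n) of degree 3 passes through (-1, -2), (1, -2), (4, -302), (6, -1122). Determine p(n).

p(n) = -6n^3 + 4n^2 + 6n - 6

Write p(n) = an^3 + bn^2 + cn + d. Substituting each data point gives a linear system:
  -a + b - c + d = -2
  a + b + c + d = -2
  64a + 16b + 4c + d = -302
  216a + 36b + 6c + d = -1122
Solving the system yields a = -6, b = 4, c = 6, d = -6.
So p(n) = -6n³ + 4n² + 6n - 6.
Check: p(-1) = -2. ✓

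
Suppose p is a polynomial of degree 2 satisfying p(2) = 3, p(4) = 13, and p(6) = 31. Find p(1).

1

Forward differences of the values at x = 2, 4, 6:
  p  : 3  13  31
  Δ  : 10  18
  Δ^2: 8
The second differences are constant, confirming degree 2.
Interpolating (Newton forward form) and evaluating at x = 1 gives p(1) = 1.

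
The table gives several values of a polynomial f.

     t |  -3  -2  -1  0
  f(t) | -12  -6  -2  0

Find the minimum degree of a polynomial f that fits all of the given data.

2

Forward differences of the values at t = -3, -2, -1, 0:
  f  : -12  -6  -2  0
  Δ  : 6  4  2
  Δ^2: -2  -2
  Δ^3: 0
The second differences are constant (-2) and nonzero, while all higher differences vanish, so the minimal degree is 2.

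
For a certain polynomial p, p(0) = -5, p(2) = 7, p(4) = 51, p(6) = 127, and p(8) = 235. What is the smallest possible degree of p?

2

Forward differences of the values at n = 0, 2, 4, 6, 8:
  p  : -5  7  51  127  235
  Δ  : 12  44  76  108
  Δ^2: 32  32  32
  Δ^3: 0  0
  Δ^4: 0
The second differences are constant (32) and nonzero, while all higher differences vanish, so the minimal degree is 2.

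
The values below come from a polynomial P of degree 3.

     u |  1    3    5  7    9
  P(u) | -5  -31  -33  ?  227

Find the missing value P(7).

37

On equispaced nodes a degree-3 polynomial has vanishing fourth forward difference, so
  P(1) - 4·P(3) + 6·P(5) - 4·P(7) + P(9) = 0.
Substituting the known values and solving for P(7):
  -4·P(7) = -148
  P(7) = 37.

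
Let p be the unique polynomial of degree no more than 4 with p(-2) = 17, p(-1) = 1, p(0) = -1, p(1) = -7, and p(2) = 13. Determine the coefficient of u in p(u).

Write p(u) = au^4 + bu^3 + cu^2 + du + e. Substituting each data point gives a linear system:
  16a - 8b + 4c - 2d + e = 17
  a - b + c - d + e = 1
  e = -1
  a + b + c + d + e = -7
  16a + 8b + 4c + 2d + e = 13
Solving the system yields a = 2, b = 1, c = -4, d = -5, e = -1.
So p(u) = 2u⁴ + u³ - 4u² - 5u - 1.
The coefficient of u is -5.

-5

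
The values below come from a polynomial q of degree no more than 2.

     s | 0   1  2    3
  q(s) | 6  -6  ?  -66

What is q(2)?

On equispaced nodes a degree-2 polynomial has vanishing third forward difference, so
  - q(0) + 3·q(1) - 3·q(2) + q(3) = 0.
Substituting the known values and solving for q(2):
  -3·q(2) = 90
  q(2) = -30.

-30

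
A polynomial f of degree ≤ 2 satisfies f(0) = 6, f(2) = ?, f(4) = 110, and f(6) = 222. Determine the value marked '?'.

On equispaced nodes a degree-2 polynomial has vanishing third forward difference, so
  - f(0) + 3·f(2) - 3·f(4) + f(6) = 0.
Substituting the known values and solving for f(2):
  3·f(2) = 114
  f(2) = 38.

38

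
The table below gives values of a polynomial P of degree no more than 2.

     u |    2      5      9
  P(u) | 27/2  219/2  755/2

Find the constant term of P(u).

-1/2

Write P(u) = au^2 + bu + c. Substituting each data point gives a linear system:
  4a + 2b + c = 27/2
  25a + 5b + c = 219/2
  81a + 9b + c = 755/2
Solving the system yields a = 5, b = -3, c = -1/2.
So P(u) = 5u² - 3u - 1/2.
The constant term is -1/2.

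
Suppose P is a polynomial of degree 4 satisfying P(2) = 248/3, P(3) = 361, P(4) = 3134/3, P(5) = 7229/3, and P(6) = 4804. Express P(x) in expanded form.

Write P(x) = ax^4 + bx^3 + cx^2 + dx + e. Substituting each data point gives a linear system:
  16a + 8b + 4c + 2d + e = 248/3
  81a + 27b + 9c + 3d + e = 361
  256a + 64b + 16c + 4d + e = 3134/3
  625a + 125b + 25c + 5d + e = 7229/3
  1296a + 216b + 36c + 6d + e = 4804
Solving the system yields a = 3, b = 4, c = 5/3, d = -1, e = -2.
So P(x) = 3x⁴ + 4x³ + (5/3)x² - x - 2.
Check: P(6) = 4804. ✓

P(x) = 3x^4 + 4x^3 + (5/3)x^2 - x - 2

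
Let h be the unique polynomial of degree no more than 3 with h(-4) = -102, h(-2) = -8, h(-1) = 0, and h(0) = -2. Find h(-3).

Using the Lagrange interpolation formula with nodes -4, -2, -1, 0:
  L_0(u) = (u + 2)(u + 1)u / -24
  L_1(u) = (u + 4)(u + 1)u / 4
  L_2(u) = (u + 4)(u + 2)u / -3
  L_3(u) = (u + 4)(u + 2)(u + 1) / 8
Then h(u) = -102·L_0(u) - 8·L_1(u) + 0·L_2(u) - 2·L_3(u).
Expanding and collecting terms gives h(u) = 2u³ + u² - 3u - 2.
Evaluating at u = -3: h(-3) = -38.

-38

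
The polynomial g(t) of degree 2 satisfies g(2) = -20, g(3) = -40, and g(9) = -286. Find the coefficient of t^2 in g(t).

-3

Write g(t) = at^2 + bt + c. Substituting each data point gives a linear system:
  4a + 2b + c = -20
  9a + 3b + c = -40
  81a + 9b + c = -286
Solving the system yields a = -3, b = -5, c = 2.
So g(t) = -3t² - 5t + 2.
The leading coefficient is -3.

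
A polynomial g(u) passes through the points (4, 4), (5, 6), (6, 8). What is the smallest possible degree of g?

Forward differences of the values at u = 4, 5, 6:
  g  : 4  6  8
  Δ  : 2  2
  Δ^2: 0
The first differences are constant (2) and nonzero, while all higher differences vanish, so the minimal degree is 1.

1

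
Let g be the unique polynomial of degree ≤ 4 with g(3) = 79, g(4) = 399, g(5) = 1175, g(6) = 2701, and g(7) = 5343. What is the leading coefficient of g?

3

Write g(s) = as^4 + bs^3 + cs^2 + ds + e. Substituting each data point gives a linear system:
  81a + 27b + 9c + 3d + e = 79
  256a + 64b + 16c + 4d + e = 399
  625a + 125b + 25c + 5d + e = 1175
  1296a + 216b + 36c + 6d + e = 2701
  2401a + 343b + 49c + 7d + e = 5343
Solving the system yields a = 3, b = -5, c = -3, d = 1, e = -5.
So g(s) = 3s⁴ - 5s³ - 3s² + s - 5.
The leading coefficient is 3.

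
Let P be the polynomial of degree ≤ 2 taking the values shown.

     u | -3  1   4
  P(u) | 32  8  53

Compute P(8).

197

Using the Lagrange interpolation formula with nodes -3, 1, 4:
  L_0(u) = (u - 1)(u - 4) / 28
  L_1(u) = (u + 3)(u - 4) / -12
  L_2(u) = (u + 3)(u - 1) / 21
Then P(u) = 32·L_0(u) + 8·L_1(u) + 53·L_2(u).
Expanding and collecting terms gives P(u) = 3u² + 5.
Evaluating at u = 8: P(8) = 197.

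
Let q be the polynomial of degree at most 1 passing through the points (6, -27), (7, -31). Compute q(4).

-19

Write q(n) = an + b. Substituting each data point gives a linear system:
  6a + b = -27
  7a + b = -31
Solving the system yields a = -4, b = -3.
So q(n) = -4n - 3.
Then q(4) = -19.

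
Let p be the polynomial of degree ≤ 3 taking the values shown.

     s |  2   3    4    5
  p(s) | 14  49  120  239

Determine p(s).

Using the Lagrange interpolation formula with nodes 2, 3, 4, 5:
  L_0(s) = (s - 3)(s - 4)(s - 5) / -6
  L_1(s) = (s - 2)(s - 4)(s - 5) / 2
  L_2(s) = (s - 2)(s - 3)(s - 5) / -2
  L_3(s) = (s - 2)(s - 3)(s - 4) / 6
Then p(s) = 14·L_0(s) + 49·L_1(s) + 120·L_2(s) + 239·L_3(s).
Expanding and collecting terms gives p(s) = 2s^3 - 3s + 4.
Check: p(2) = 14. ✓

p(s) = 2s^3 - 3s + 4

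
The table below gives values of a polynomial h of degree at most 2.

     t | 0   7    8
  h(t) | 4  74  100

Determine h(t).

h(t) = 2t^2 - 4t + 4

Using the Lagrange interpolation formula with nodes 0, 7, 8:
  L_0(t) = (t - 7)(t - 8) / 56
  L_1(t) = t(t - 8) / -7
  L_2(t) = t(t - 7) / 8
Then h(t) = 4·L_0(t) + 74·L_1(t) + 100·L_2(t).
Expanding and collecting terms gives h(t) = 2t^2 - 4t + 4.
Check: h(0) = 4. ✓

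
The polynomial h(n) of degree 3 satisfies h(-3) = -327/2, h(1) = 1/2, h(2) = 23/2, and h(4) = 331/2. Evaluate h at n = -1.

Write h(n) = an^3 + bn^2 + cn + d. Substituting each data point gives a linear system:
  -27a + 9b - 3c + d = -327/2
  a + b + c + d = 1/2
  8a + 4b + 2c + d = 23/2
  64a + 16b + 4c + d = 331/2
Solving the system yields a = 4, b = -6, c = 1, d = 3/2.
So h(n) = 4n^3 - 6n^2 + n + 3/2.
Then h(-1) = -19/2.

-19/2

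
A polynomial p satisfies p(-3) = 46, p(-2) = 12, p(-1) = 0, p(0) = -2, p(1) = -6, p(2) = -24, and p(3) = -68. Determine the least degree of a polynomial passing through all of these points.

3

Forward differences of the values at x = -3, -2, -1, 0, 1, 2, 3:
  p  : 46  12  0  -2  -6  -24  -68
  Δ  : -34  -12  -2  -4  -18  -44
  Δ^2: 22  10  -2  -14  -26
  Δ^3: -12  -12  -12  -12
  Δ^4: 0  0  0
  Δ^5: 0  0
  Δ^6: 0
The third differences are constant (-12) and nonzero, while all higher differences vanish, so the minimal degree is 3.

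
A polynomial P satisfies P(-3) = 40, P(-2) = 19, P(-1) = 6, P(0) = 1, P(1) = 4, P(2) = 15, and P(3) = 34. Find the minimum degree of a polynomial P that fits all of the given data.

2

Forward differences of the values at x = -3, -2, -1, 0, 1, 2, 3:
  P  : 40  19  6  1  4  15  34
  Δ  : -21  -13  -5  3  11  19
  Δ^2: 8  8  8  8  8
  Δ^3: 0  0  0  0
  Δ^4: 0  0  0
  Δ^5: 0  0
  Δ^6: 0
The second differences are constant (8) and nonzero, while all higher differences vanish, so the minimal degree is 2.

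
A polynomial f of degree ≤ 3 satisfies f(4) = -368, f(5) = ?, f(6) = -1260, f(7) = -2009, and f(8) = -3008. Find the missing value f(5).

-725

On equispaced nodes a degree-3 polynomial has vanishing fourth forward difference, so
  f(4) - 4·f(5) + 6·f(6) - 4·f(7) + f(8) = 0.
Substituting the known values and solving for f(5):
  -4·f(5) = 2900
  f(5) = -725.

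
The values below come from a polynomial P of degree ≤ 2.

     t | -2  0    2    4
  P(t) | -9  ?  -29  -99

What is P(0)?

On equispaced nodes a degree-2 polynomial has vanishing third forward difference, so
  - P(-2) + 3·P(0) - 3·P(2) + P(4) = 0.
Substituting the known values and solving for P(0):
  3·P(0) = 3
  P(0) = 1.

1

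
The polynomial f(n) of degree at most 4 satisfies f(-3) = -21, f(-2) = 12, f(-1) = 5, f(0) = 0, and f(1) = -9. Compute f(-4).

-184

Using the Lagrange interpolation formula with nodes -3, -2, -1, 0, 1:
  L_0(n) = (n + 2)(n + 1)n(n - 1) / 24
  L_1(n) = (n + 3)(n + 1)n(n - 1) / -6
  L_2(n) = (n + 3)(n + 2)n(n - 1) / 4
  L_3(n) = (n + 3)(n + 2)(n + 1)(n - 1) / -6
  L_4(n) = (n + 3)(n + 2)(n + 1)n / 24
Then f(n) = -21·L_0(n) + 12·L_1(n) + 5·L_2(n) + 0·L_3(n) - 9·L_4(n).
Expanding and collecting terms gives f(n) = -2n^4 - 5n^3 - 2n.
Evaluating at n = -4: f(-4) = -184.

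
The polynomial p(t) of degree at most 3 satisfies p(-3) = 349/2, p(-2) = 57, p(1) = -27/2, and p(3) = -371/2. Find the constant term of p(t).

Write p(t) = at^3 + bt^2 + ct + d. Substituting each data point gives a linear system:
  -27a + 9b - 3c + d = 349/2
  -8a + 4b - 2c + d = 57
  a + b + c + d = -27/2
  27a + 9b + 3c + d = -371/2
Solving the system yields a = -6, b = -1/2, c = -6, d = -1.
So p(t) = -6t^3 - (1/2)t^2 - 6t - 1.
The constant term is -1.

-1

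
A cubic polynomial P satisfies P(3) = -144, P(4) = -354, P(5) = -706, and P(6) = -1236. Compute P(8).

Write P(t) = at^3 + bt^2 + ct + d. Substituting each data point gives a linear system:
  27a + 9b + 3c + d = -144
  64a + 16b + 4c + d = -354
  125a + 25b + 5c + d = -706
  216a + 36b + 6c + d = -1236
Solving the system yields a = -6, b = 1, c = 5, d = -6.
So P(t) = -6t³ + t² + 5t - 6.
Then P(8) = -2974.

-2974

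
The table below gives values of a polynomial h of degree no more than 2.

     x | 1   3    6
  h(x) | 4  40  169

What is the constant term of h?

Write h(x) = ax^2 + bx + c. Substituting each data point gives a linear system:
  a + b + c = 4
  9a + 3b + c = 40
  36a + 6b + c = 169
Solving the system yields a = 5, b = -2, c = 1.
So h(x) = 5x² - 2x + 1.
The constant term is 1.

1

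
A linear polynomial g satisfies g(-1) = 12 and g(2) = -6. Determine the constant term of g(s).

Write g(s) = as + b. Substituting each data point gives a linear system:
  -a + b = 12
  2a + b = -6
Solving the system yields a = -6, b = 6.
So g(s) = -6s + 6.
The constant term is 6.

6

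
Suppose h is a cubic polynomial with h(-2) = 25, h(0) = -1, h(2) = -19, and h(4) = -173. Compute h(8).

Forward differences of the values at x = -2, 0, 2, 4:
  h  : 25  -1  -19  -173
  Δ  : -26  -18  -154
  Δ^2: 8  -136
  Δ^3: -144
The third differences are constant, confirming degree 3.
Interpolating (Newton forward form) and evaluating at x = 8 gives h(8) = -1465.

-1465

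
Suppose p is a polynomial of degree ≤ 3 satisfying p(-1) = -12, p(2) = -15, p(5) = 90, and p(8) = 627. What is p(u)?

p(u) = 2u^3 - 6u^2 - u - 5

Using the Lagrange interpolation formula with nodes -1, 2, 5, 8:
  L_0(u) = (u - 2)(u - 5)(u - 8) / -162
  L_1(u) = (u + 1)(u - 5)(u - 8) / 54
  L_2(u) = (u + 1)(u - 2)(u - 8) / -54
  L_3(u) = (u + 1)(u - 2)(u - 5) / 162
Then p(u) = -12·L_0(u) - 15·L_1(u) + 90·L_2(u) + 627·L_3(u).
Expanding and collecting terms gives p(u) = 2u^3 - 6u^2 - u - 5.
Check: p(-1) = -12. ✓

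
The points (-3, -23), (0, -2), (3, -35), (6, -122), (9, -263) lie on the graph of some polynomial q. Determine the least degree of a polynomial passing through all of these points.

2

Forward differences of the values at s = -3, 0, 3, 6, 9:
  q  : -23  -2  -35  -122  -263
  Δ  : 21  -33  -87  -141
  Δ^2: -54  -54  -54
  Δ^3: 0  0
  Δ^4: 0
The second differences are constant (-54) and nonzero, while all higher differences vanish, so the minimal degree is 2.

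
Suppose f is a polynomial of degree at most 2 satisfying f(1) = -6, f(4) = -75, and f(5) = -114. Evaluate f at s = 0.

1

Write f(s) = as^2 + bs + c. Substituting each data point gives a linear system:
  a + b + c = -6
  16a + 4b + c = -75
  25a + 5b + c = -114
Solving the system yields a = -4, b = -3, c = 1.
So f(s) = -4s² - 3s + 1.
Then f(0) = 1.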